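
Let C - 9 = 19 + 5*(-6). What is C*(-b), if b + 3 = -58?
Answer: -122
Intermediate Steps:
b = -61 (b = -3 - 58 = -61)
C = -2 (C = 9 + (19 + 5*(-6)) = 9 + (19 - 30) = 9 - 11 = -2)
C*(-b) = -(-2)*(-61) = -2*61 = -122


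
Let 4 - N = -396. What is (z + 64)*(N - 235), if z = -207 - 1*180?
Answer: -53295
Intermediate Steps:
N = 400 (N = 4 - 1*(-396) = 4 + 396 = 400)
z = -387 (z = -207 - 180 = -387)
(z + 64)*(N - 235) = (-387 + 64)*(400 - 235) = -323*165 = -53295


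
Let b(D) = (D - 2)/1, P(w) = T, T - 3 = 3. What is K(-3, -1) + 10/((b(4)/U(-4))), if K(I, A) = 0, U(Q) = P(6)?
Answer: 30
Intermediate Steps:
T = 6 (T = 3 + 3 = 6)
P(w) = 6
b(D) = -2 + D (b(D) = (-2 + D)*1 = -2 + D)
U(Q) = 6
K(-3, -1) + 10/((b(4)/U(-4))) = 0 + 10/(((-2 + 4)/6)) = 0 + 10/((2*(1/6))) = 0 + 10/(1/3) = 0 + 10*3 = 0 + 30 = 30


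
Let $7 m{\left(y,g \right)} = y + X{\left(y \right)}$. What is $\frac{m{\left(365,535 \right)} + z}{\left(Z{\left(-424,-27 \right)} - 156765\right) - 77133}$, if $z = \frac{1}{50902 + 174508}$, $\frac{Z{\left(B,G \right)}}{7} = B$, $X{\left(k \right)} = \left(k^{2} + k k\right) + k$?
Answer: $- \frac{60225043807}{373743755420} \approx -0.16114$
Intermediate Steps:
$X{\left(k \right)} = k + 2 k^{2}$ ($X{\left(k \right)} = \left(k^{2} + k^{2}\right) + k = 2 k^{2} + k = k + 2 k^{2}$)
$Z{\left(B,G \right)} = 7 B$
$m{\left(y,g \right)} = \frac{y}{7} + \frac{y \left(1 + 2 y\right)}{7}$ ($m{\left(y,g \right)} = \frac{y + y \left(1 + 2 y\right)}{7} = \frac{y}{7} + \frac{y \left(1 + 2 y\right)}{7}$)
$z = \frac{1}{225410} \approx 4.4364 \cdot 10^{-6}$
$\frac{m{\left(365,535 \right)} + z}{\left(Z{\left(-424,-27 \right)} - 156765\right) - 77133} = \frac{\frac{2}{7} \cdot 365 \left(1 + 365\right) + \frac{1}{225410}}{\left(7 \left(-424\right) - 156765\right) - 77133} = \frac{\frac{2}{7} \cdot 365 \cdot 366 + \frac{1}{225410}}{\left(-2968 - 156765\right) - 77133} = \frac{\frac{267180}{7} + \frac{1}{225410}}{-159733 - 77133} = \frac{60225043807}{1577870 \left(-236866\right)} = \frac{60225043807}{1577870} \left(- \frac{1}{236866}\right) = - \frac{60225043807}{373743755420}$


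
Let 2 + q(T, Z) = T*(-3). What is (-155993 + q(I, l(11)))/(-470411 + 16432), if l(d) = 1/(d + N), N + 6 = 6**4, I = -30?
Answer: 155905/453979 ≈ 0.34342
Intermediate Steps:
N = 1290 (N = -6 + 6**4 = -6 + 1296 = 1290)
l(d) = 1/(1290 + d) (l(d) = 1/(d + 1290) = 1/(1290 + d))
q(T, Z) = -2 - 3*T (q(T, Z) = -2 + T*(-3) = -2 - 3*T)
(-155993 + q(I, l(11)))/(-470411 + 16432) = (-155993 + (-2 - 3*(-30)))/(-470411 + 16432) = (-155993 + (-2 + 90))/(-453979) = (-155993 + 88)*(-1/453979) = -155905*(-1/453979) = 155905/453979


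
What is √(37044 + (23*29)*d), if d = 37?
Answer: √61723 ≈ 248.44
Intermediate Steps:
√(37044 + (23*29)*d) = √(37044 + (23*29)*37) = √(37044 + 667*37) = √(37044 + 24679) = √61723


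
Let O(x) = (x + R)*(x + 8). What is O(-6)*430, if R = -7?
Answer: -11180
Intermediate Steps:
O(x) = (-7 + x)*(8 + x) (O(x) = (x - 7)*(x + 8) = (-7 + x)*(8 + x))
O(-6)*430 = (-56 - 6 + (-6)**2)*430 = (-56 - 6 + 36)*430 = -26*430 = -11180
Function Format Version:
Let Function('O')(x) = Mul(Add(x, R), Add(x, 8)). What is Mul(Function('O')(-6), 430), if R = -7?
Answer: -11180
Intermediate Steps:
Function('O')(x) = Mul(Add(-7, x), Add(8, x)) (Function('O')(x) = Mul(Add(x, -7), Add(x, 8)) = Mul(Add(-7, x), Add(8, x)))
Mul(Function('O')(-6), 430) = Mul(Add(-56, -6, Pow(-6, 2)), 430) = Mul(Add(-56, -6, 36), 430) = Mul(-26, 430) = -11180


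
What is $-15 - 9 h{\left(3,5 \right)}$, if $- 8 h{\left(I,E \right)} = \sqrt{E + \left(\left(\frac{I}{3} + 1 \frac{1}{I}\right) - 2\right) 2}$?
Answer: $-15 + \frac{3 \sqrt{33}}{8} \approx -12.846$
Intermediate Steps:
$h{\left(I,E \right)} = - \frac{\sqrt{-4 + E + \frac{2}{I} + \frac{2 I}{3}}}{8}$ ($h{\left(I,E \right)} = - \frac{\sqrt{E + \left(\left(\frac{I}{3} + 1 \frac{1}{I}\right) - 2\right) 2}}{8} = - \frac{\sqrt{E + \left(\left(I \frac{1}{3} + \frac{1}{I}\right) - 2\right) 2}}{8} = - \frac{\sqrt{E + \left(\left(\frac{I}{3} + \frac{1}{I}\right) - 2\right) 2}}{8} = - \frac{\sqrt{E + \left(\left(\frac{1}{I} + \frac{I}{3}\right) - 2\right) 2}}{8} = - \frac{\sqrt{E + \left(-2 + \frac{1}{I} + \frac{I}{3}\right) 2}}{8} = - \frac{\sqrt{E + \left(-4 + \frac{2}{I} + \frac{2 I}{3}\right)}}{8} = - \frac{\sqrt{-4 + E + \frac{2}{I} + \frac{2 I}{3}}}{8}$)
$-15 - 9 h{\left(3,5 \right)} = -15 - 9 \left(- \frac{\sqrt{-36 + 6 \cdot 3 + 9 \cdot 5 + \frac{18}{3}}}{24}\right) = -15 - 9 \left(- \frac{\sqrt{-36 + 18 + 45 + 18 \cdot \frac{1}{3}}}{24}\right) = -15 - 9 \left(- \frac{\sqrt{-36 + 18 + 45 + 6}}{24}\right) = -15 - 9 \left(- \frac{\sqrt{33}}{24}\right) = -15 + \frac{3 \sqrt{33}}{8}$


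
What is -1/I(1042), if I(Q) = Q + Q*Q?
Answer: -1/1086806 ≈ -9.2013e-7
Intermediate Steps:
I(Q) = Q + Q²
-1/I(1042) = -1/(1042*(1 + 1042)) = -1/(1042*1043) = -1/1086806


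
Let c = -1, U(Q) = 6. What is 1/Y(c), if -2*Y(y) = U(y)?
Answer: -⅓ ≈ -0.33333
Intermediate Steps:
Y(y) = -3 (Y(y) = -½*6 = -3)
1/Y(c) = 1/(-3) = -⅓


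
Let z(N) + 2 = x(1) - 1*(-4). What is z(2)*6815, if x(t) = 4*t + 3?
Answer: 61335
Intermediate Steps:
x(t) = 3 + 4*t
z(N) = 9 (z(N) = -2 + ((3 + 4*1) - 1*(-4)) = -2 + ((3 + 4) + 4) = -2 + (7 + 4) = -2 + 11 = 9)
z(2)*6815 = 9*6815 = 61335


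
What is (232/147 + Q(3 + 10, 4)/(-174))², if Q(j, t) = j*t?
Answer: 3305124/2019241 ≈ 1.6368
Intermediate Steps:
(232/147 + Q(3 + 10, 4)/(-174))² = (232/147 + ((3 + 10)*4)/(-174))² = (232*(1/147) + (13*4)*(-1/174))² = (232/147 + 52*(-1/174))² = (232/147 - 26/87)² = (1818/1421)² = 3305124/2019241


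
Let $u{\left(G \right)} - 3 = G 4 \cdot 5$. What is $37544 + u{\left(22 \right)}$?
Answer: $37987$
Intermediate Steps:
$u{\left(G \right)} = 3 + 20 G$ ($u{\left(G \right)} = 3 + G 4 \cdot 5 = 3 + 4 G 5 = 3 + 20 G$)
$37544 + u{\left(22 \right)} = 37544 + \left(3 + 20 \cdot 22\right) = 37544 + \left(3 + 440\right) = 37544 + 443 = 37987$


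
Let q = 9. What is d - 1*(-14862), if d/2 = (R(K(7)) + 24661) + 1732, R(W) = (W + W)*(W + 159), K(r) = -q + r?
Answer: 66392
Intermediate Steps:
K(r) = -9 + r (K(r) = -1*9 + r = -9 + r)
R(W) = 2*W*(159 + W) (R(W) = (2*W)*(159 + W) = 2*W*(159 + W))
d = 51530 (d = 2*((2*(-9 + 7)*(159 + (-9 + 7)) + 24661) + 1732) = 2*((2*(-2)*(159 - 2) + 24661) + 1732) = 2*((2*(-2)*157 + 24661) + 1732) = 2*((-628 + 24661) + 1732) = 2*(24033 + 1732) = 2*25765 = 51530)
d - 1*(-14862) = 51530 - 1*(-14862) = 51530 + 14862 = 66392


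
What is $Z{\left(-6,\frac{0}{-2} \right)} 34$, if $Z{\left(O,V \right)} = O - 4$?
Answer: $-340$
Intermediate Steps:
$Z{\left(O,V \right)} = -4 + O$
$Z{\left(-6,\frac{0}{-2} \right)} 34 = \left(-4 - 6\right) 34 = \left(-10\right) 34 = -340$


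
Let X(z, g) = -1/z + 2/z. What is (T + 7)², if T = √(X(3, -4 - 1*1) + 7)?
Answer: (21 + √66)²/9 ≈ 94.245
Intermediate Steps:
X(z, g) = 1/z
T = √66/3 (T = √(1/3 + 7) = √(⅓ + 7) = √(22/3) = √66/3 ≈ 2.7080)
(T + 7)² = (√66/3 + 7)² = (7 + √66/3)²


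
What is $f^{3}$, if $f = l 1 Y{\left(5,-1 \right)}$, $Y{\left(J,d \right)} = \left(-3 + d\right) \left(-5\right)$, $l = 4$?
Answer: $512000$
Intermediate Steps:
$Y{\left(J,d \right)} = 15 - 5 d$
$f = 80$ ($f = 4 \cdot 1 \left(15 - -5\right) = 4 \left(15 + 5\right) = 4 \cdot 20 = 80$)
$f^{3} = 80^{3} = 512000$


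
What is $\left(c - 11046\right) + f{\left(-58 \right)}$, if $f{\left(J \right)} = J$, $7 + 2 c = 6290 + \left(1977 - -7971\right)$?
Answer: $- \frac{5977}{2} \approx -2988.5$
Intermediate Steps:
$c = \frac{16231}{2}$ ($c = - \frac{7}{2} + \frac{6290 + \left(1977 - -7971\right)}{2} = - \frac{7}{2} + \frac{6290 + \left(1977 + 7971\right)}{2} = - \frac{7}{2} + \frac{6290 + 9948}{2} = - \frac{7}{2} + \frac{1}{2} \cdot 16238 = - \frac{7}{2} + 8119 = \frac{16231}{2} \approx 8115.5$)
$\left(c - 11046\right) + f{\left(-58 \right)} = \left(\frac{16231}{2} - 11046\right) - 58 = - \frac{5861}{2} - 58 = - \frac{5977}{2}$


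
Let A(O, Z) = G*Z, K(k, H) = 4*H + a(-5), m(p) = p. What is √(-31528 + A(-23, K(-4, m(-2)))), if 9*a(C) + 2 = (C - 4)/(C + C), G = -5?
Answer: I*√1133546/6 ≈ 177.45*I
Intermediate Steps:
a(C) = -2/9 + (-4 + C)/(18*C) (a(C) = -2/9 + ((C - 4)/(C + C))/9 = -2/9 + ((-4 + C)/((2*C)))/9 = -2/9 + ((-4 + C)*(1/(2*C)))/9 = -2/9 + ((-4 + C)/(2*C))/9 = -2/9 + (-4 + C)/(18*C))
K(k, H) = -11/90 + 4*H (K(k, H) = 4*H + (1/18)*(-4 - 3*(-5))/(-5) = 4*H + (1/18)*(-⅕)*(-4 + 15) = 4*H + (1/18)*(-⅕)*11 = 4*H - 11/90 = -11/90 + 4*H)
A(O, Z) = -5*Z
√(-31528 + A(-23, K(-4, m(-2)))) = √(-31528 - 5*(-11/90 + 4*(-2))) = √(-31528 - 5*(-11/90 - 8)) = √(-31528 - 5*(-731/90)) = √(-31528 + 731/18) = √(-566773/18) = I*√1133546/6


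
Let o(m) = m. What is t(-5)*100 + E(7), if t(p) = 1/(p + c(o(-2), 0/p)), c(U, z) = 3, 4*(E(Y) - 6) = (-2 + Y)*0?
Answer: -44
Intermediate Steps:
E(Y) = 6 (E(Y) = 6 + ((-2 + Y)*0)/4 = 6 + (1/4)*0 = 6 + 0 = 6)
t(p) = 1/(3 + p) (t(p) = 1/(p + 3) = 1/(3 + p))
t(-5)*100 + E(7) = 100/(3 - 5) + 6 = 100/(-2) + 6 = -1/2*100 + 6 = -50 + 6 = -44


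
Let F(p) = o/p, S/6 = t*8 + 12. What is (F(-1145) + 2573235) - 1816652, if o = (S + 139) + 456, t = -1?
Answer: 866286916/1145 ≈ 7.5658e+5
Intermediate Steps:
S = 24 (S = 6*(-1*8 + 12) = 6*(-8 + 12) = 6*4 = 24)
o = 619 (o = (24 + 139) + 456 = 163 + 456 = 619)
F(p) = 619/p
(F(-1145) + 2573235) - 1816652 = (619/(-1145) + 2573235) - 1816652 = (619*(-1/1145) + 2573235) - 1816652 = (-619/1145 + 2573235) - 1816652 = 2946353456/1145 - 1816652 = 866286916/1145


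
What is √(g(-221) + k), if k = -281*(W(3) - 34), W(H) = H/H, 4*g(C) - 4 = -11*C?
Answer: 29*√47/2 ≈ 99.407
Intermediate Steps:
g(C) = 1 - 11*C/4 (g(C) = 1 + (-11*C)/4 = 1 - 11*C/4)
W(H) = 1
k = 9273 (k = -281*(1 - 34) = -281*(-33) = 9273)
√(g(-221) + k) = √((1 - 11/4*(-221)) + 9273) = √((1 + 2431/4) + 9273) = √(2435/4 + 9273) = √(39527/4) = 29*√47/2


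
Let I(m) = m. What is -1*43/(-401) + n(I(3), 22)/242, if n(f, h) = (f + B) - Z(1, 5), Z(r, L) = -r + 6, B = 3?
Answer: 10807/97042 ≈ 0.11136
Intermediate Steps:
Z(r, L) = 6 - r
n(f, h) = -2 + f (n(f, h) = (f + 3) - (6 - 1*1) = (3 + f) - (6 - 1) = (3 + f) - 1*5 = (3 + f) - 5 = -2 + f)
-1*43/(-401) + n(I(3), 22)/242 = -1*43/(-401) + (-2 + 3)/242 = -43*(-1/401) + 1*(1/242) = 43/401 + 1/242 = 10807/97042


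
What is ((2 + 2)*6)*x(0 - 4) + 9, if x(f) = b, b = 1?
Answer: 33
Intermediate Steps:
x(f) = 1
((2 + 2)*6)*x(0 - 4) + 9 = ((2 + 2)*6)*1 + 9 = (4*6)*1 + 9 = 24*1 + 9 = 24 + 9 = 33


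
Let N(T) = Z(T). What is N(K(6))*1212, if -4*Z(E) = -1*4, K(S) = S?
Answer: 1212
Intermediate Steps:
Z(E) = 1 (Z(E) = -(-1)*4/4 = -¼*(-4) = 1)
N(T) = 1
N(K(6))*1212 = 1*1212 = 1212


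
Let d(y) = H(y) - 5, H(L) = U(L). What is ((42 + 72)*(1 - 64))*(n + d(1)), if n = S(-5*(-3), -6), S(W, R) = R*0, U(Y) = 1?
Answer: 28728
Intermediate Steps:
S(W, R) = 0
n = 0
H(L) = 1
d(y) = -4 (d(y) = 1 - 5 = -4)
((42 + 72)*(1 - 64))*(n + d(1)) = ((42 + 72)*(1 - 64))*(0 - 4) = (114*(-63))*(-4) = -7182*(-4) = 28728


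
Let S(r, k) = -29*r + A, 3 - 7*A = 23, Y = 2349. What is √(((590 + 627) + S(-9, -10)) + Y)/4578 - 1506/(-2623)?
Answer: 1506/2623 + √187383/32046 ≈ 0.58766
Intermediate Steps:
A = -20/7 (A = 3/7 - ⅐*23 = 3/7 - 23/7 = -20/7 ≈ -2.8571)
S(r, k) = -20/7 - 29*r (S(r, k) = -29*r - 20/7 = -20/7 - 29*r)
√(((590 + 627) + S(-9, -10)) + Y)/4578 - 1506/(-2623) = √(((590 + 627) + (-20/7 - 29*(-9))) + 2349)/4578 - 1506/(-2623) = √((1217 + (-20/7 + 261)) + 2349)*(1/4578) - 1506*(-1/2623) = √((1217 + 1807/7) + 2349)*(1/4578) + 1506/2623 = √(10326/7 + 2349)*(1/4578) + 1506/2623 = √(26769/7)*(1/4578) + 1506/2623 = (√187383/7)*(1/4578) + 1506/2623 = √187383/32046 + 1506/2623 = 1506/2623 + √187383/32046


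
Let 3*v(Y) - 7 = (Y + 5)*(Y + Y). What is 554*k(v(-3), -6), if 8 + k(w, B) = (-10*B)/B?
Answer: -9972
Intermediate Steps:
v(Y) = 7/3 + 2*Y*(5 + Y)/3 (v(Y) = 7/3 + ((Y + 5)*(Y + Y))/3 = 7/3 + ((5 + Y)*(2*Y))/3 = 7/3 + (2*Y*(5 + Y))/3 = 7/3 + 2*Y*(5 + Y)/3)
k(w, B) = -18 (k(w, B) = -8 + (-10*B)/B = -8 - 10 = -18)
554*k(v(-3), -6) = 554*(-18) = -9972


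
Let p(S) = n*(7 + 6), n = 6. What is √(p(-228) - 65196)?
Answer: I*√65118 ≈ 255.18*I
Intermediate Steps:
p(S) = 78 (p(S) = 6*(7 + 6) = 6*13 = 78)
√(p(-228) - 65196) = √(78 - 65196) = √(-65118) = I*√65118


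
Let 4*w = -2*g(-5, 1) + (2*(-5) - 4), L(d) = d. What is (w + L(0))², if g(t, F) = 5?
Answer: 36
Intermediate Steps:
w = -6 (w = (-2*5 + (2*(-5) - 4))/4 = (-10 + (-10 - 4))/4 = (-10 - 14)/4 = (¼)*(-24) = -6)
(w + L(0))² = (-6 + 0)² = (-6)² = 36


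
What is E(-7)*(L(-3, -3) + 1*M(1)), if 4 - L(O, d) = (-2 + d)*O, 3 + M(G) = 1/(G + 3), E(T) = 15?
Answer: -825/4 ≈ -206.25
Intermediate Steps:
M(G) = -3 + 1/(3 + G) (M(G) = -3 + 1/(G + 3) = -3 + 1/(3 + G))
L(O, d) = 4 - O*(-2 + d) (L(O, d) = 4 - (-2 + d)*O = 4 - O*(-2 + d))
E(-7)*(L(-3, -3) + 1*M(1)) = 15*((4 + 2*(-3) - 1*(-3)*(-3)) + 1*((-8 - 3*1)/(3 + 1))) = 15*((4 - 6 - 9) + 1*((-8 - 3)/4)) = 15*(-11 + 1*((1/4)*(-11))) = 15*(-11 + 1*(-11/4)) = 15*(-11 - 11/4) = 15*(-55/4) = -825/4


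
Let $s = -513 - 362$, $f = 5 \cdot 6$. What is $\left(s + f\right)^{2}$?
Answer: $714025$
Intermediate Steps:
$f = 30$
$s = -875$ ($s = -513 - 362 = -875$)
$\left(s + f\right)^{2} = \left(-875 + 30\right)^{2} = \left(-845\right)^{2} = 714025$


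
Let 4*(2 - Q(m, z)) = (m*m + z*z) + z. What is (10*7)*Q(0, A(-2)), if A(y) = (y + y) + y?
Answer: -385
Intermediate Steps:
A(y) = 3*y (A(y) = 2*y + y = 3*y)
Q(m, z) = 2 - z/4 - m**2/4 - z**2/4 (Q(m, z) = 2 - ((m*m + z*z) + z)/4 = 2 - ((m**2 + z**2) + z)/4 = 2 - (z + m**2 + z**2)/4 = 2 + (-z/4 - m**2/4 - z**2/4) = 2 - z/4 - m**2/4 - z**2/4)
(10*7)*Q(0, A(-2)) = (10*7)*(2 - 3*(-2)/4 - 1/4*0**2 - (3*(-2))**2/4) = 70*(2 - 1/4*(-6) - 1/4*0 - 1/4*(-6)**2) = 70*(2 + 3/2 + 0 - 1/4*36) = 70*(2 + 3/2 + 0 - 9) = 70*(-11/2) = -385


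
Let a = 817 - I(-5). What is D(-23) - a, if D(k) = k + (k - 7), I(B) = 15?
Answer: -855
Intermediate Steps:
a = 802 (a = 817 - 1*15 = 817 - 15 = 802)
D(k) = -7 + 2*k (D(k) = k + (-7 + k) = -7 + 2*k)
D(-23) - a = (-7 + 2*(-23)) - 1*802 = (-7 - 46) - 802 = -53 - 802 = -855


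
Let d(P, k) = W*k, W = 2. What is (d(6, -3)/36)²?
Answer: 1/36 ≈ 0.027778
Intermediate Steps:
d(P, k) = 2*k
(d(6, -3)/36)² = ((2*(-3))/36)² = (-6*1/36)² = (-⅙)² = 1/36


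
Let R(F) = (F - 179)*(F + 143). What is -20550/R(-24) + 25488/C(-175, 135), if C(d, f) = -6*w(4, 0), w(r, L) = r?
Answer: -25634184/24157 ≈ -1061.1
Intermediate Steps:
R(F) = (-179 + F)*(143 + F)
C(d, f) = -24 (C(d, f) = -6*4 = -24)
-20550/R(-24) + 25488/C(-175, 135) = -20550/(-25597 + (-24)² - 36*(-24)) + 25488/(-24) = -20550/(-25597 + 576 + 864) + 25488*(-1/24) = -20550/(-24157) - 1062 = -20550*(-1/24157) - 1062 = 20550/24157 - 1062 = -25634184/24157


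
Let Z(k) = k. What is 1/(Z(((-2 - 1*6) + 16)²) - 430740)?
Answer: -1/430676 ≈ -2.3219e-6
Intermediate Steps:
1/(Z(((-2 - 1*6) + 16)²) - 430740) = 1/(((-2 - 1*6) + 16)² - 430740) = 1/(((-2 - 6) + 16)² - 430740) = 1/((-8 + 16)² - 430740) = 1/(8² - 430740) = 1/(64 - 430740) = 1/(-430676) = -1/430676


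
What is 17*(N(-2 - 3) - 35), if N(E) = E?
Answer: -680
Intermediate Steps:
17*(N(-2 - 3) - 35) = 17*((-2 - 3) - 35) = 17*(-5 - 35) = 17*(-40) = -680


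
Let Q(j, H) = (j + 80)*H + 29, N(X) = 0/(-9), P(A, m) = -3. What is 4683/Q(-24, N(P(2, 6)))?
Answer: 4683/29 ≈ 161.48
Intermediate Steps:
N(X) = 0 (N(X) = 0*(-⅑) = 0)
Q(j, H) = 29 + H*(80 + j) (Q(j, H) = (80 + j)*H + 29 = H*(80 + j) + 29 = 29 + H*(80 + j))
4683/Q(-24, N(P(2, 6))) = 4683/(29 + 80*0 + 0*(-24)) = 4683/(29 + 0 + 0) = 4683/29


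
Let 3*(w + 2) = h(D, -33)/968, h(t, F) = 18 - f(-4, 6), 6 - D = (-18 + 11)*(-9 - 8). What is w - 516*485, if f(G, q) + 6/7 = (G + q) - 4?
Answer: -2543662895/10164 ≈ -2.5026e+5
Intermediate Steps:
D = -113 (D = 6 - (-18 + 11)*(-9 - 8) = 6 - (-7)*(-17) = 6 - 1*119 = 6 - 119 = -113)
f(G, q) = -34/7 + G + q (f(G, q) = -6/7 + ((G + q) - 4) = -6/7 + (-4 + G + q) = -34/7 + G + q)
h(t, F) = 146/7 (h(t, F) = 18 - (-34/7 - 4 + 6) = 18 - 1*(-20/7) = 18 + 20/7 = 146/7)
w = -20255/10164 (w = -2 + ((146/7)/968)/3 = -2 + ((146/7)*(1/968))/3 = -2 + (⅓)*(73/3388) = -2 + 73/10164 = -20255/10164 ≈ -1.9928)
w - 516*485 = -20255/10164 - 516*485 = -20255/10164 - 250260 = -2543662895/10164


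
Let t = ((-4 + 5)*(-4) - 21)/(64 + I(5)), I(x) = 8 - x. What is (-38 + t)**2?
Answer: 6610041/4489 ≈ 1472.5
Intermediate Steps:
t = -25/67 (t = ((-4 + 5)*(-4) - 21)/(64 + (8 - 1*5)) = (1*(-4) - 21)/(64 + (8 - 5)) = (-4 - 21)/(64 + 3) = -25/67 ≈ -0.37313)
(-38 + t)**2 = (-38 - 25/67)**2 = (-2571/67)**2 = 6610041/4489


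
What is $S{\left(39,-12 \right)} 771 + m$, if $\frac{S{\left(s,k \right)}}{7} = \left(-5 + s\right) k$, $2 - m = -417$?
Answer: $-2201557$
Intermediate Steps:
$m = 419$ ($m = 2 - -417 = 2 + 417 = 419$)
$S{\left(s,k \right)} = 7 k \left(-5 + s\right)$ ($S{\left(s,k \right)} = 7 \left(-5 + s\right) k = 7 k \left(-5 + s\right)$)
$S{\left(39,-12 \right)} 771 + m = 7 \left(-12\right) \left(-5 + 39\right) 771 + 419 = 7 \left(-12\right) 34 \cdot 771 + 419 = \left(-2856\right) 771 + 419 = -2201976 + 419 = -2201557$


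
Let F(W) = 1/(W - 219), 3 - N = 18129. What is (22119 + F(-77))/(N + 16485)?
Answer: -6547223/485736 ≈ -13.479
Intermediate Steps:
N = -18126 (N = 3 - 1*18129 = 3 - 18129 = -18126)
F(W) = 1/(-219 + W)
(22119 + F(-77))/(N + 16485) = (22119 + 1/(-219 - 77))/(-18126 + 16485) = (22119 + 1/(-296))/(-1641) = (22119 - 1/296)*(-1/1641) = (6547223/296)*(-1/1641) = -6547223/485736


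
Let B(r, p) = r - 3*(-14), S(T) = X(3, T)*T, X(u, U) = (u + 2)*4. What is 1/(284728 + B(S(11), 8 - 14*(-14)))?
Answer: 1/284990 ≈ 3.5089e-6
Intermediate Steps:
X(u, U) = 8 + 4*u (X(u, U) = (2 + u)*4 = 8 + 4*u)
S(T) = 20*T (S(T) = (8 + 4*3)*T = (8 + 12)*T = 20*T)
B(r, p) = 42 + r (B(r, p) = r + 42 = 42 + r)
1/(284728 + B(S(11), 8 - 14*(-14))) = 1/(284728 + (42 + 20*11)) = 1/(284728 + (42 + 220)) = 1/(284728 + 262) = 1/284990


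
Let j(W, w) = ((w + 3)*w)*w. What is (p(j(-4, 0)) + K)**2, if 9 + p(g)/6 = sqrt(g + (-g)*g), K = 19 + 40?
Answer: 25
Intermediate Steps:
j(W, w) = w**2*(3 + w) (j(W, w) = ((3 + w)*w)*w = (w*(3 + w))*w = w**2*(3 + w))
K = 59
p(g) = -54 + 6*sqrt(g - g**2) (p(g) = -54 + 6*sqrt(g + (-g)*g) = -54 + 6*sqrt(g - g**2))
(p(j(-4, 0)) + K)**2 = ((-54 + 6*sqrt((0**2*(3 + 0))*(1 - 0**2*(3 + 0)))) + 59)**2 = ((-54 + 6*sqrt((0*3)*(1 - 0*3))) + 59)**2 = ((-54 + 6*sqrt(0*(1 - 1*0))) + 59)**2 = ((-54 + 6*sqrt(0*(1 + 0))) + 59)**2 = ((-54 + 6*sqrt(0*1)) + 59)**2 = ((-54 + 6*sqrt(0)) + 59)**2 = ((-54 + 6*0) + 59)**2 = ((-54 + 0) + 59)**2 = (-54 + 59)**2 = 5**2 = 25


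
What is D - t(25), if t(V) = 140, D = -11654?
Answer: -11794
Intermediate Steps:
D - t(25) = -11654 - 1*140 = -11654 - 140 = -11794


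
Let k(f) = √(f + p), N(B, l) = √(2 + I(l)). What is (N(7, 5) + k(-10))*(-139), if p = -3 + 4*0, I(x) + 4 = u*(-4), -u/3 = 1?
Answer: -139*√10 - 139*I*√13 ≈ -439.56 - 501.17*I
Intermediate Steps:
u = -3 (u = -3*1 = -3)
I(x) = 8 (I(x) = -4 - 3*(-4) = -4 + 12 = 8)
p = -3 (p = -3 + 0 = -3)
N(B, l) = √10 (N(B, l) = √(2 + 8) = √10)
k(f) = √(-3 + f) (k(f) = √(f - 3) = √(-3 + f))
(N(7, 5) + k(-10))*(-139) = (√10 + √(-3 - 10))*(-139) = (√10 + √(-13))*(-139) = (√10 + I*√13)*(-139) = -139*√10 - 139*I*√13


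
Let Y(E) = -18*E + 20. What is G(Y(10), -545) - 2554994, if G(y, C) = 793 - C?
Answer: -2553656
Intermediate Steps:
Y(E) = 20 - 18*E
G(Y(10), -545) - 2554994 = (793 - 1*(-545)) - 2554994 = (793 + 545) - 2554994 = 1338 - 2554994 = -2553656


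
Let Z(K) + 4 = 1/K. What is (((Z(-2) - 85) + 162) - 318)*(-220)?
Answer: 54010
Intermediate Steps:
Z(K) = -4 + 1/K
(((Z(-2) - 85) + 162) - 318)*(-220) = ((((-4 + 1/(-2)) - 85) + 162) - 318)*(-220) = ((((-4 - ½) - 85) + 162) - 318)*(-220) = (((-9/2 - 85) + 162) - 318)*(-220) = ((-179/2 + 162) - 318)*(-220) = (145/2 - 318)*(-220) = -491/2*(-220) = 54010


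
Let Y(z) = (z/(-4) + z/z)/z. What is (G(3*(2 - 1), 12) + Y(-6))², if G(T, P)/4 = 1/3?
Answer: 121/144 ≈ 0.84028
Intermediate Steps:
G(T, P) = 4/3
Y(z) = (1 - z/4)/z (Y(z) = (z*(-¼) + 1)/z = (-z/4 + 1)/z = (1 - z/4)/z)
(G(3*(2 - 1), 12) + Y(-6))² = (4/3 + (¼)*(4 - 1*(-6))/(-6))² = (4/3 + (¼)*(-⅙)*(4 + 6))² = (4/3 + (¼)*(-⅙)*10)² = (4/3 - 5/12)² = (11/12)² = 121/144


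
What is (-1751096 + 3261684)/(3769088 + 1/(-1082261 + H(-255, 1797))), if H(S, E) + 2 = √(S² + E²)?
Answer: 6668784886953458216563996/16639372940862415175972353 + 4531764*√366026/16639372940862415175972353 ≈ 0.40078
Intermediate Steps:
H(S, E) = -2 + √(E² + S²) (H(S, E) = -2 + √(S² + E²) = -2 + √(E² + S²))
(-1751096 + 3261684)/(3769088 + 1/(-1082261 + H(-255, 1797))) = (-1751096 + 3261684)/(3769088 + 1/(-1082261 + (-2 + √(1797² + (-255)²)))) = 1510588/(3769088 + 1/(-1082261 + (-2 + √(3229209 + 65025)))) = 1510588/(3769088 + 1/(-1082261 + (-2 + √3294234))) = 1510588/(3769088 + 1/(-1082261 + (-2 + 3*√366026))) = 1510588/(3769088 + 1/(-1082263 + 3*√366026))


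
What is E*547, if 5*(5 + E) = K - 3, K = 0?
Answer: -15316/5 ≈ -3063.2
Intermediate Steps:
E = -28/5 (E = -5 + (0 - 3)/5 = -5 + (1/5)*(-3) = -5 - 3/5 = -28/5 ≈ -5.6000)
E*547 = -28/5*547 = -15316/5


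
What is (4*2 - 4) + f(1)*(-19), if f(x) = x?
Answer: -15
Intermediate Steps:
(4*2 - 4) + f(1)*(-19) = (4*2 - 4) + 1*(-19) = (8 - 4) - 19 = 4 - 19 = -15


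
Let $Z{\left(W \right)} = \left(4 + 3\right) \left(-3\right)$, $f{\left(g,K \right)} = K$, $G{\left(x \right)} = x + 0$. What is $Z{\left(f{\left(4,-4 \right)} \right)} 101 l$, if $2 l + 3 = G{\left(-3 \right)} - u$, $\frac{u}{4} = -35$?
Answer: $-142107$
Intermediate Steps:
$G{\left(x \right)} = x$
$u = -140$ ($u = 4 \left(-35\right) = -140$)
$l = 67$ ($l = - \frac{3}{2} + \frac{-3 - -140}{2} = - \frac{3}{2} + \frac{-3 + 140}{2} = - \frac{3}{2} + \frac{1}{2} \cdot 137 = - \frac{3}{2} + \frac{137}{2} = 67$)
$Z{\left(W \right)} = -21$ ($Z{\left(W \right)} = 7 \left(-3\right) = -21$)
$Z{\left(f{\left(4,-4 \right)} \right)} 101 l = \left(-21\right) 101 \cdot 67 = \left(-2121\right) 67 = -142107$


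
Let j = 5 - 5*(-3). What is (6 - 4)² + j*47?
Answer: 944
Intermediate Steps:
j = 20 (j = 5 + 15 = 20)
(6 - 4)² + j*47 = (6 - 4)² + 20*47 = 2² + 940 = 4 + 940 = 944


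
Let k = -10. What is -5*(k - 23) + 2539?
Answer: 2704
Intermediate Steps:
-5*(k - 23) + 2539 = -5*(-10 - 23) + 2539 = -5*(-33) + 2539 = 165 + 2539 = 2704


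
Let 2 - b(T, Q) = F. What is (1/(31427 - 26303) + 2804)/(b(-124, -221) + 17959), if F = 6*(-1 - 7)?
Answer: 14367697/92278116 ≈ 0.15570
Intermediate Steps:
F = -48 (F = 6*(-8) = -48)
b(T, Q) = 50 (b(T, Q) = 2 - 1*(-48) = 2 + 48 = 50)
(1/(31427 - 26303) + 2804)/(b(-124, -221) + 17959) = (1/(31427 - 26303) + 2804)/(50 + 17959) = (1/5124 + 2804)/18009 = (1/5124 + 2804)*(1/18009) = (14367697/5124)*(1/18009) = 14367697/92278116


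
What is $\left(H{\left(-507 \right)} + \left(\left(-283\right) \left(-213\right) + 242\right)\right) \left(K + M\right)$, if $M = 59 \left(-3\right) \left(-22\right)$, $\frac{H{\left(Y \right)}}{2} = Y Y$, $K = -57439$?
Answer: $-30767974355$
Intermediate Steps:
$H{\left(Y \right)} = 2 Y^{2}$ ($H{\left(Y \right)} = 2 Y Y = 2 Y^{2}$)
$M = 3894$ ($M = \left(-177\right) \left(-22\right) = 3894$)
$\left(H{\left(-507 \right)} + \left(\left(-283\right) \left(-213\right) + 242\right)\right) \left(K + M\right) = \left(2 \left(-507\right)^{2} + \left(\left(-283\right) \left(-213\right) + 242\right)\right) \left(-57439 + 3894\right) = \left(2 \cdot 257049 + \left(60279 + 242\right)\right) \left(-53545\right) = \left(514098 + 60521\right) \left(-53545\right) = 574619 \left(-53545\right) = -30767974355$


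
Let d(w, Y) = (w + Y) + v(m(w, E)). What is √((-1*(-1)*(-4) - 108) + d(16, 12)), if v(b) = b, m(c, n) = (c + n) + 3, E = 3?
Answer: I*√62 ≈ 7.874*I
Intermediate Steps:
m(c, n) = 3 + c + n
d(w, Y) = 6 + Y + 2*w (d(w, Y) = (w + Y) + (3 + w + 3) = (Y + w) + (6 + w) = 6 + Y + 2*w)
√((-1*(-1)*(-4) - 108) + d(16, 12)) = √((-1*(-1)*(-4) - 108) + (6 + 12 + 2*16)) = √((1*(-4) - 108) + (6 + 12 + 32)) = √((-4 - 108) + 50) = √(-112 + 50) = √(-62) = I*√62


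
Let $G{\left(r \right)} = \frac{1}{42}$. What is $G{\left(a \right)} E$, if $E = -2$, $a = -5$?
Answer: $- \frac{1}{21} \approx -0.047619$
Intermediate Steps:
$G{\left(r \right)} = \frac{1}{42}$
$G{\left(a \right)} E = \frac{1}{42} \left(-2\right) = - \frac{1}{21}$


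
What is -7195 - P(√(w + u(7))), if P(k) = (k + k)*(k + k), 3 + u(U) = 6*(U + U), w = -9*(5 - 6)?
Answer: -7555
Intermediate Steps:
w = 9 (w = -9*(-1) = 9)
u(U) = -3 + 12*U (u(U) = -3 + 6*(U + U) = -3 + 6*(2*U) = -3 + 12*U)
P(k) = 4*k² (P(k) = (2*k)*(2*k) = 4*k²)
-7195 - P(√(w + u(7))) = -7195 - 4*(√(9 + (-3 + 12*7)))² = -7195 - 4*(√(9 + (-3 + 84)))² = -7195 - 4*(√(9 + 81))² = -7195 - 4*(√90)² = -7195 - 4*(3*√10)² = -7195 - 4*90 = -7195 - 1*360 = -7195 - 360 = -7555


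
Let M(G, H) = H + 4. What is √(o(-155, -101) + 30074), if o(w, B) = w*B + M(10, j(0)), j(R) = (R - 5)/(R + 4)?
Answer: √182927/2 ≈ 213.85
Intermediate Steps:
j(R) = (-5 + R)/(4 + R)
M(G, H) = 4 + H
o(w, B) = 11/4 + B*w (o(w, B) = w*B + (4 + (-5 + 0)/(4 + 0)) = B*w + (4 - 5/4) = B*w + 11/4 = 11/4 + B*w)
√(o(-155, -101) + 30074) = √((11/4 - 101*(-155)) + 30074) = √((11/4 + 15655) + 30074) = √(62631/4 + 30074) = √(182927/4) = √182927/2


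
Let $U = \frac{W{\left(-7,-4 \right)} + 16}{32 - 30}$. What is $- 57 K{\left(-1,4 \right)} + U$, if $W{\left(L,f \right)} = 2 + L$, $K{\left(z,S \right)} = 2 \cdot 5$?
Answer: $- \frac{1129}{2} \approx -564.5$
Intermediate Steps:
$K{\left(z,S \right)} = 10$
$U = \frac{11}{2}$ ($U = \frac{\left(2 - 7\right) + 16}{32 - 30} = \frac{-5 + 16}{2} = 11 \cdot \frac{1}{2} = \frac{11}{2} \approx 5.5$)
$- 57 K{\left(-1,4 \right)} + U = \left(-57\right) 10 + \frac{11}{2} = -570 + \frac{11}{2} = - \frac{1129}{2}$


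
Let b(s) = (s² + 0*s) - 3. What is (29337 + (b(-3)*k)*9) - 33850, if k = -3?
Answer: -4675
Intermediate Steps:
b(s) = -3 + s² (b(s) = (s² + 0) - 3 = s² - 3 = -3 + s²)
(29337 + (b(-3)*k)*9) - 33850 = (29337 + ((-3 + (-3)²)*(-3))*9) - 33850 = (29337 + ((-3 + 9)*(-3))*9) - 33850 = (29337 + (6*(-3))*9) - 33850 = (29337 - 18*9) - 33850 = (29337 - 162) - 33850 = 29175 - 33850 = -4675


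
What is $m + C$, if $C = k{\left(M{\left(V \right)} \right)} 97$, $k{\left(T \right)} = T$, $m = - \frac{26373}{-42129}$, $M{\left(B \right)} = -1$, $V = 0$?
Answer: $- \frac{1353380}{14043} \approx -96.374$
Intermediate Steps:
$m = \frac{8791}{14043}$ ($m = \left(-26373\right) \left(- \frac{1}{42129}\right) = \frac{8791}{14043} \approx 0.62601$)
$C = -97$ ($C = \left(-1\right) 97 = -97$)
$m + C = \frac{8791}{14043} - 97 = - \frac{1353380}{14043}$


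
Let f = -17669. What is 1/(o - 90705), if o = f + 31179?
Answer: -1/77195 ≈ -1.2954e-5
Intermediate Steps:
o = 13510 (o = -17669 + 31179 = 13510)
1/(o - 90705) = 1/(13510 - 90705) = 1/(-77195) = -1/77195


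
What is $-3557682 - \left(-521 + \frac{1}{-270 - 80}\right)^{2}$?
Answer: $- \frac{469067932201}{122500} \approx -3.8291 \cdot 10^{6}$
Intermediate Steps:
$-3557682 - \left(-521 + \frac{1}{-270 - 80}\right)^{2} = -3557682 - \left(-521 + \frac{1}{-350}\right)^{2} = -3557682 - \left(-521 - \frac{1}{350}\right)^{2} = -3557682 - \left(- \frac{182351}{350}\right)^{2} = -3557682 - \frac{33251887201}{122500} = - \frac{469067932201}{122500}$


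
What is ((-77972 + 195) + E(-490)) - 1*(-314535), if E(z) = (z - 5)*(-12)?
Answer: 242698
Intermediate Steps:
E(z) = 60 - 12*z (E(z) = (-5 + z)*(-12) = 60 - 12*z)
((-77972 + 195) + E(-490)) - 1*(-314535) = ((-77972 + 195) + (60 - 12*(-490))) - 1*(-314535) = (-77777 + (60 + 5880)) + 314535 = (-77777 + 5940) + 314535 = -71837 + 314535 = 242698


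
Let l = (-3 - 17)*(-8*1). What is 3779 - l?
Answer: 3619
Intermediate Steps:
l = 160 (l = -20*(-8) = 160)
3779 - l = 3779 - 1*160 = 3779 - 160 = 3619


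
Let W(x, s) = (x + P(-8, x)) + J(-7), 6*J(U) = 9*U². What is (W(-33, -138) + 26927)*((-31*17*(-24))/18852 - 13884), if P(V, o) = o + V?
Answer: -587286082815/1571 ≈ -3.7383e+8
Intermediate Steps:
P(V, o) = V + o
J(U) = 3*U²/2 (J(U) = (9*U²)/6 = 3*U²/2)
W(x, s) = 131/2 + 2*x (W(x, s) = (x + (-8 + x)) + (3/2)*(-7)² = (-8 + 2*x) + (3/2)*49 = (-8 + 2*x) + 147/2 = 131/2 + 2*x)
(W(-33, -138) + 26927)*((-31*17*(-24))/18852 - 13884) = ((131/2 + 2*(-33)) + 26927)*((-31*17*(-24))/18852 - 13884) = ((131/2 - 66) + 26927)*(-527*(-24)*(1/18852) - 13884) = (-½ + 26927)*(12648*(1/18852) - 13884) = 53853*(1054/1571 - 13884)/2 = (53853/2)*(-21810710/1571) = -587286082815/1571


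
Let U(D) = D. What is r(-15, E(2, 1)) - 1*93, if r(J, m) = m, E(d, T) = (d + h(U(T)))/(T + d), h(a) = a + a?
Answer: -275/3 ≈ -91.667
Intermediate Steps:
h(a) = 2*a
E(d, T) = (d + 2*T)/(T + d)
r(-15, E(2, 1)) - 1*93 = (2 + 2*1)/(1 + 2) - 1*93 = (2 + 2)/3 - 93 = (⅓)*4 - 93 = 4/3 - 93 = -275/3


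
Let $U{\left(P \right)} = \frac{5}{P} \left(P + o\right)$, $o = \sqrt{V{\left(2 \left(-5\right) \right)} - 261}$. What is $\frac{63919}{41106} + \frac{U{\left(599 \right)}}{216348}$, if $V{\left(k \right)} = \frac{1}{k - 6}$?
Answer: $\frac{2304825557}{1482200148} + \frac{5 i \sqrt{4177}}{518369808} \approx 1.555 + 6.2339 \cdot 10^{-7} i$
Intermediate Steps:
$V{\left(k \right)} = \frac{1}{-6 + k}$
$o = \frac{i \sqrt{4177}}{4}$ ($o = \sqrt{\frac{1}{-6 + 2 \left(-5\right)} - 261} = \sqrt{\frac{1}{-6 - 10} - 261} = \sqrt{\frac{1}{-16} - 261} = \sqrt{- \frac{1}{16} - 261} = \sqrt{- \frac{4177}{16}} = \frac{i \sqrt{4177}}{4} \approx 16.157 i$)
$U{\left(P \right)} = \frac{5 \left(P + \frac{i \sqrt{4177}}{4}\right)}{P}$ ($U{\left(P \right)} = \frac{5}{P} \left(P + \frac{i \sqrt{4177}}{4}\right) = \frac{5 \left(P + \frac{i \sqrt{4177}}{4}\right)}{P}$)
$\frac{63919}{41106} + \frac{U{\left(599 \right)}}{216348} = \frac{63919}{41106} + \frac{5 + \frac{5 i \sqrt{4177}}{4 \cdot 599}}{216348} = 63919 \cdot \frac{1}{41106} + \left(5 + \frac{5}{4} i \sqrt{4177} \cdot \frac{1}{599}\right) \frac{1}{216348} = \frac{63919}{41106} + \left(5 + \frac{5 i \sqrt{4177}}{2396}\right) \frac{1}{216348} = \frac{63919}{41106} + \left(\frac{5}{216348} + \frac{5 i \sqrt{4177}}{518369808}\right) = \frac{2304825557}{1482200148} + \frac{5 i \sqrt{4177}}{518369808}$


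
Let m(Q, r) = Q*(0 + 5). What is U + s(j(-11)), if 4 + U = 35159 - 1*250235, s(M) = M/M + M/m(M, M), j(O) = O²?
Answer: -1075394/5 ≈ -2.1508e+5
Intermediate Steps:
m(Q, r) = 5*Q (m(Q, r) = Q*5 = 5*Q)
s(M) = 6/5 (s(M) = M/M + M/((5*M)) = 1 + M*(1/(5*M)) = 1 + ⅕ = 6/5)
U = -215080 (U = -4 + (35159 - 1*250235) = -4 + (35159 - 250235) = -4 - 215076 = -215080)
U + s(j(-11)) = -215080 + 6/5 = -1075394/5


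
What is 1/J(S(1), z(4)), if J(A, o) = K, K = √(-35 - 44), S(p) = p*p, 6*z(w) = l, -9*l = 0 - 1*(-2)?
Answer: -I*√79/79 ≈ -0.11251*I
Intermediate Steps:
l = -2/9 (l = -(0 - 1*(-2))/9 = -(0 + 2)/9 = -⅑*2 = -2/9 ≈ -0.22222)
z(w) = -1/27 (z(w) = (⅙)*(-2/9) = -1/27)
S(p) = p²
K = I*√79 (K = √(-79) = I*√79 ≈ 8.8882*I)
J(A, o) = I*√79
1/J(S(1), z(4)) = 1/(I*√79) = -I*√79/79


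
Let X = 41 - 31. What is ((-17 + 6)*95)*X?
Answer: -10450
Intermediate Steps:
X = 10
((-17 + 6)*95)*X = ((-17 + 6)*95)*10 = -11*95*10 = -1045*10 = -10450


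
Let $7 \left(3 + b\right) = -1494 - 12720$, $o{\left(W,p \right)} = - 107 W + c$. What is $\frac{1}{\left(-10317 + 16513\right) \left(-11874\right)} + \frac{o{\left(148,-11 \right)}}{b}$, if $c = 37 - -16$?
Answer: $\frac{2709410407663}{349095837480} \approx 7.7612$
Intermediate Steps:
$c = 53$ ($c = 37 + 16 = 53$)
$o{\left(W,p \right)} = 53 - 107 W$ ($o{\left(W,p \right)} = - 107 W + 53 = 53 - 107 W$)
$b = - \frac{14235}{7}$ ($b = -3 + \frac{-1494 - 12720}{7} = -3 + \frac{1}{7} \left(-14214\right) = -3 - \frac{14214}{7} = - \frac{14235}{7} \approx -2033.6$)
$\frac{1}{\left(-10317 + 16513\right) \left(-11874\right)} + \frac{o{\left(148,-11 \right)}}{b} = \frac{1}{\left(-10317 + 16513\right) \left(-11874\right)} + \frac{53 - 15836}{- \frac{14235}{7}} = \frac{1}{6196} \left(- \frac{1}{11874}\right) + \left(53 - 15836\right) \left(- \frac{7}{14235}\right) = \frac{1}{6196} \left(- \frac{1}{11874}\right) - - \frac{36827}{4745} = - \frac{1}{73571304} + \frac{36827}{4745} = \frac{2709410407663}{349095837480}$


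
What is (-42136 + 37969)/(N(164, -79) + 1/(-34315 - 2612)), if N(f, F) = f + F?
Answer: -153874809/3138794 ≈ -49.024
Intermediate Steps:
N(f, F) = F + f
(-42136 + 37969)/(N(164, -79) + 1/(-34315 - 2612)) = (-42136 + 37969)/((-79 + 164) + 1/(-34315 - 2612)) = -4167/(85 + 1/(-36927)) = -4167/(85 - 1/36927) = -4167/3138794/36927 = -4167*36927/3138794 = -153874809/3138794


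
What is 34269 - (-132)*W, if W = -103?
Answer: 20673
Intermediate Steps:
34269 - (-132)*W = 34269 - (-132)*(-103) = 34269 - 1*13596 = 34269 - 13596 = 20673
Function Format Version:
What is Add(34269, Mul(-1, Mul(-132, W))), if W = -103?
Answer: 20673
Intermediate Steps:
Add(34269, Mul(-1, Mul(-132, W))) = Add(34269, Mul(-1, Mul(-132, -103))) = Add(34269, Mul(-1, 13596)) = Add(34269, -13596) = 20673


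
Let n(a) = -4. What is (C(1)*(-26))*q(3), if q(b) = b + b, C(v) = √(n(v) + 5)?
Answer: -156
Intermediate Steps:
C(v) = 1 (C(v) = √(-4 + 5) = √1 = 1)
q(b) = 2*b
(C(1)*(-26))*q(3) = (1*(-26))*(2*3) = -26*6 = -156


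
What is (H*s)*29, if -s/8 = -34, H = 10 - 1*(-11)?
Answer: 165648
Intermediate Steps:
H = 21 (H = 10 + 11 = 21)
s = 272 (s = -8*(-34) = 272)
(H*s)*29 = (21*272)*29 = 5712*29 = 165648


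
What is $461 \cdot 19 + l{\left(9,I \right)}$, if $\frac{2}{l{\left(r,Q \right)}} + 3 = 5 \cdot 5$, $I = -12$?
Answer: $\frac{96350}{11} \approx 8759.1$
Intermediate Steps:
$l{\left(r,Q \right)} = \frac{1}{11}$ ($l{\left(r,Q \right)} = \frac{2}{-3 + 5 \cdot 5} = \frac{2}{-3 + 25} = \frac{2}{22} = 2 \cdot \frac{1}{22} = \frac{1}{11}$)
$461 \cdot 19 + l{\left(9,I \right)} = 461 \cdot 19 + \frac{1}{11} = 8759 + \frac{1}{11} = \frac{96350}{11}$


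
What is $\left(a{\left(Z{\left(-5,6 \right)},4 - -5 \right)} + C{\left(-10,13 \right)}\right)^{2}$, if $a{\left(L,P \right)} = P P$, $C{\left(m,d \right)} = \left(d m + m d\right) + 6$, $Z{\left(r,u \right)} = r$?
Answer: $29929$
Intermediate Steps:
$C{\left(m,d \right)} = 6 + 2 d m$ ($C{\left(m,d \right)} = \left(d m + d m\right) + 6 = 2 d m + 6 = 6 + 2 d m$)
$a{\left(L,P \right)} = P^{2}$
$\left(a{\left(Z{\left(-5,6 \right)},4 - -5 \right)} + C{\left(-10,13 \right)}\right)^{2} = \left(\left(4 - -5\right)^{2} + \left(6 + 2 \cdot 13 \left(-10\right)\right)\right)^{2} = \left(\left(4 + 5\right)^{2} + \left(6 - 260\right)\right)^{2} = \left(9^{2} - 254\right)^{2} = \left(81 - 254\right)^{2} = \left(-173\right)^{2} = 29929$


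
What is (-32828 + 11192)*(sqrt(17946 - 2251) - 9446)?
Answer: 204373656 - 21636*sqrt(15695) ≈ 2.0166e+8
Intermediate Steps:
(-32828 + 11192)*(sqrt(17946 - 2251) - 9446) = -21636*(sqrt(15695) - 9446) = -21636*(-9446 + sqrt(15695)) = 204373656 - 21636*sqrt(15695)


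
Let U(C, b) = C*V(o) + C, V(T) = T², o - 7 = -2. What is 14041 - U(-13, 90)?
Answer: 14379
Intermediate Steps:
o = 5 (o = 7 - 2 = 5)
U(C, b) = 26*C (U(C, b) = C*5² + C = C*25 + C = 25*C + C = 26*C)
14041 - U(-13, 90) = 14041 - 26*(-13) = 14041 - 1*(-338) = 14041 + 338 = 14379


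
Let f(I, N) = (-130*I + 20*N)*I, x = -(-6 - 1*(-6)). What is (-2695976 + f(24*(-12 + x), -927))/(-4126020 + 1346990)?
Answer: 4069588/1389515 ≈ 2.9288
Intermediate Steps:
x = 0 (x = -(-6 + 6) = -1*0 = 0)
f(I, N) = I*(-130*I + 20*N)
(-2695976 + f(24*(-12 + x), -927))/(-4126020 + 1346990) = (-2695976 + 10*(24*(-12 + 0))*(-312*(-12 + 0) + 2*(-927)))/(-4126020 + 1346990) = (-2695976 + 10*(24*(-12))*(-312*(-12) - 1854))/(-2779030) = (-2695976 + 10*(-288)*(-13*(-288) - 1854))*(-1/2779030) = (-2695976 + 10*(-288)*(3744 - 1854))*(-1/2779030) = (-2695976 + 10*(-288)*1890)*(-1/2779030) = (-2695976 - 5443200)*(-1/2779030) = -8139176*(-1/2779030) = 4069588/1389515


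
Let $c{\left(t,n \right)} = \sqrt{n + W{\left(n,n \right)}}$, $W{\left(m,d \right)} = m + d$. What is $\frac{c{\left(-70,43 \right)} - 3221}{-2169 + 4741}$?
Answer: $- \frac{3221}{2572} + \frac{\sqrt{129}}{2572} \approx -1.2479$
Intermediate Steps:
$W{\left(m,d \right)} = d + m$
$c{\left(t,n \right)} = \sqrt{3} \sqrt{n}$ ($c{\left(t,n \right)} = \sqrt{n + \left(n + n\right)} = \sqrt{n + 2 n} = \sqrt{3 n} = \sqrt{3} \sqrt{n}$)
$\frac{c{\left(-70,43 \right)} - 3221}{-2169 + 4741} = \frac{\sqrt{3} \sqrt{43} - 3221}{-2169 + 4741} = \frac{\sqrt{129} - 3221}{2572} = \left(-3221 + \sqrt{129}\right) \frac{1}{2572} = - \frac{3221}{2572} + \frac{\sqrt{129}}{2572}$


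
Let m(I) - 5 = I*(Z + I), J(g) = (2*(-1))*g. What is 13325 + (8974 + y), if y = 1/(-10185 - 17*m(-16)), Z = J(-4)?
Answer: 277533353/12446 ≈ 22299.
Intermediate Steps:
J(g) = -2*g
Z = 8 (Z = -2*(-4) = 8)
m(I) = 5 + I*(8 + I)
y = -1/12446 (y = 1/(-10185 - 17*(5 + (-16)² + 8*(-16))) = 1/(-10185 - 17*(5 + 256 - 128)) = 1/(-10185 - 17*133) = 1/(-10185 - 2261) = 1/(-12446) = -1/12446 ≈ -8.0347e-5)
13325 + (8974 + y) = 13325 + (8974 - 1/12446) = 13325 + 111690403/12446 = 277533353/12446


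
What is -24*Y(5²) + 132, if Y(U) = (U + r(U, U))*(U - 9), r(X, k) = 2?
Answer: -10236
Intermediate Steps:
Y(U) = (-9 + U)*(2 + U) (Y(U) = (U + 2)*(U - 9) = (2 + U)*(-9 + U) = (-9 + U)*(2 + U))
-24*Y(5²) + 132 = -24*(-18 + (5²)² - 7*5²) + 132 = -24*(-18 + 25² - 7*25) + 132 = -24*(-18 + 625 - 175) + 132 = -24*432 + 132 = -10368 + 132 = -10236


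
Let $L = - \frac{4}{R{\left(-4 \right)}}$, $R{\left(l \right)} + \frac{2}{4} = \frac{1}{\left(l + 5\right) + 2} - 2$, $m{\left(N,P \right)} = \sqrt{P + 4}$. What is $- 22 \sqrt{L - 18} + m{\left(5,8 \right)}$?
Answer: $2 \sqrt{3} - \frac{22 i \sqrt{2730}}{13} \approx 3.4641 - 88.422 i$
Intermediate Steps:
$m{\left(N,P \right)} = \sqrt{4 + P}$
$R{\left(l \right)} = - \frac{5}{2} + \frac{1}{7 + l}$ ($R{\left(l \right)} = - \frac{1}{2} - \left(2 - \frac{1}{\left(l + 5\right) + 2}\right) = - \frac{1}{2} - \left(2 - \frac{1}{\left(5 + l\right) + 2}\right) = - \frac{1}{2} - \left(2 - \frac{1}{7 + l}\right) = - \frac{5}{2} + \frac{1}{7 + l}$)
$L = \frac{24}{13}$ ($L = - \frac{4}{\frac{1}{2} \frac{1}{7 - 4} \left(-33 - -20\right)} = - \frac{4}{\frac{1}{2} \cdot \frac{1}{3} \left(-33 + 20\right)} = - \frac{4}{\frac{1}{2} \cdot \frac{1}{3} \left(-13\right)} = - \frac{4}{- \frac{13}{6}} = \left(-4\right) \left(- \frac{6}{13}\right) = \frac{24}{13} \approx 1.8462$)
$- 22 \sqrt{L - 18} + m{\left(5,8 \right)} = - 22 \sqrt{\frac{24}{13} - 18} + \sqrt{4 + 8} = - 22 \sqrt{- \frac{210}{13}} + \sqrt{12} = - 22 \frac{i \sqrt{2730}}{13} + 2 \sqrt{3} = - \frac{22 i \sqrt{2730}}{13} + 2 \sqrt{3} = 2 \sqrt{3} - \frac{22 i \sqrt{2730}}{13}$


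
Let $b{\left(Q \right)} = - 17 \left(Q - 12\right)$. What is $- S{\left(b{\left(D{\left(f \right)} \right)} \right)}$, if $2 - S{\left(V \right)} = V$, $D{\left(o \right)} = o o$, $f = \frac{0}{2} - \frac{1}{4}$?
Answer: $\frac{3215}{16} \approx 200.94$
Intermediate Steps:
$f = - \frac{1}{4}$ ($f = 0 \cdot \frac{1}{2} - \frac{1}{4} = 0 - \frac{1}{4} = - \frac{1}{4} \approx -0.25$)
$D{\left(o \right)} = o^{2}$
$b{\left(Q \right)} = 204 - 17 Q$ ($b{\left(Q \right)} = - 17 \left(-12 + Q\right) = 204 - 17 Q$)
$S{\left(V \right)} = 2 - V$
$- S{\left(b{\left(D{\left(f \right)} \right)} \right)} = - (2 - \left(204 - 17 \left(- \frac{1}{4}\right)^{2}\right)) = - (2 - \left(204 - \frac{17}{16}\right)) = - (2 - \frac{3247}{16}) = \left(-1\right) \left(- \frac{3215}{16}\right) = \frac{3215}{16}$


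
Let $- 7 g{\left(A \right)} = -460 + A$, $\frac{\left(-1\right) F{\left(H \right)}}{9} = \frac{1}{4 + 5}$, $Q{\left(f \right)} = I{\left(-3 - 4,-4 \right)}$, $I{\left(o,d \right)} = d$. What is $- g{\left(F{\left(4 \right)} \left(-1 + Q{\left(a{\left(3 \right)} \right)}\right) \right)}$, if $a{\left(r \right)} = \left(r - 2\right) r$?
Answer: $-65$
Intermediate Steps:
$a{\left(r \right)} = r \left(-2 + r\right)$ ($a{\left(r \right)} = \left(-2 + r\right) r = r \left(-2 + r\right)$)
$Q{\left(f \right)} = -4$
$F{\left(H \right)} = -1$ ($F{\left(H \right)} = - \frac{9}{4 + 5} = - \frac{9}{9} = \left(-9\right) \frac{1}{9} = -1$)
$g{\left(A \right)} = \frac{460}{7} - \frac{A}{7}$ ($g{\left(A \right)} = - \frac{-460 + A}{7} = \frac{460}{7} - \frac{A}{7}$)
$- g{\left(F{\left(4 \right)} \left(-1 + Q{\left(a{\left(3 \right)} \right)}\right) \right)} = - (\frac{460}{7} - \frac{\left(-1\right) \left(-1 - 4\right)}{7}) = - (\frac{460}{7} - \frac{\left(-1\right) \left(-5\right)}{7}) = - (\frac{460}{7} - \frac{5}{7}) = \left(-1\right) 65 = -65$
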